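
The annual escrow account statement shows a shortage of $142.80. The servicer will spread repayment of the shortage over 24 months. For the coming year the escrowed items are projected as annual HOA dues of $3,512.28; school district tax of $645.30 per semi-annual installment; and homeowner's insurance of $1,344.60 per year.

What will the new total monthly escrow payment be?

$518.24

HOA dues — $3,512.28 annually
School district tax — $645.30 × 2 = $1,290.60 annually
Homeowner's insurance — $1,344.60 annually
Total per year = $3,512.28 + $1,290.60 + $1,344.60 = $6,147.48
Base monthly escrow = $6,147.48 / 12 = $512.29
Monthly shortage recovery: $142.80 / 24 = $5.95
New monthly escrow = $512.29 + $5.95 = $518.24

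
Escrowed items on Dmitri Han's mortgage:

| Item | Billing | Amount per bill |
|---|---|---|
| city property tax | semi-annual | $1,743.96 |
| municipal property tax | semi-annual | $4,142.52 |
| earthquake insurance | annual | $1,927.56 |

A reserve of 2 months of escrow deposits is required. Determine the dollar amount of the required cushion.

$2,283.42

City property tax: $1,743.96 × 2 = $3,487.92/yr
Municipal property tax: $4,142.52 × 2 = $8,285.04/yr
Earthquake insurance: $1,927.56/yr
Combined annual = $3,487.92 + $8,285.04 + $1,927.56 = $13,700.52
Monthly escrow = $13,700.52 ÷ 12 = $1,141.71
Required cushion = 2 × $1,141.71 = $2,283.42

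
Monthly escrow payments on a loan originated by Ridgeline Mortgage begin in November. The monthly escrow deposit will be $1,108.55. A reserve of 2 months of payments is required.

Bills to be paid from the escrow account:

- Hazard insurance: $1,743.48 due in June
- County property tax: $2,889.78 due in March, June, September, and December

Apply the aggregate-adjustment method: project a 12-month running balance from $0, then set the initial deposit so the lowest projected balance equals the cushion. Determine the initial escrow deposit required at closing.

$3,761.52

Cushion = 2 × $1,108.55 = $2,217.10
Trial balance (start $0, +$1,108.55 each month, − disbursements):
  Nov: +$1,108.55 → $1,108.55
  Dec: +$1,108.55 − $2,889.78 → -$672.68
  Jan: +$1,108.55 → $435.87
  Feb: +$1,108.55 → $1,544.42
  Mar: +$1,108.55 − $2,889.78 → -$236.81
  Apr: +$1,108.55 → $871.74
  May: +$1,108.55 → $1,980.29
  Jun: +$1,108.55 − $4,633.26 → -$1,544.42
  Jul: +$1,108.55 → -$435.87
  Aug: +$1,108.55 → $672.68
  Sep: +$1,108.55 − $2,889.78 → -$1,108.55
  Oct: +$1,108.55 → $0.00
Lowest trial balance = -$1,544.42 (Jun)
Initial deposit = cushion − low point = $2,217.10 − (-$1,544.42) = $3,761.52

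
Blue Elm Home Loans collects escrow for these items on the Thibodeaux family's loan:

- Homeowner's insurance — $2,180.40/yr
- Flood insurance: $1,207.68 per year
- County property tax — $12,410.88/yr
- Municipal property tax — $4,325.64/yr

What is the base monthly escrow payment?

$1,677.05

Homeowner's insurance — $2,180.40 annually
Flood insurance — $1,207.68 annually
County property tax — $12,410.88 annually
Municipal property tax — $4,325.64 annually
Annual escrow total = $2,180.40 + $1,207.68 + $12,410.88 + $4,325.64 = $20,124.60
Base monthly escrow = $20,124.60 / 12 = $1,677.05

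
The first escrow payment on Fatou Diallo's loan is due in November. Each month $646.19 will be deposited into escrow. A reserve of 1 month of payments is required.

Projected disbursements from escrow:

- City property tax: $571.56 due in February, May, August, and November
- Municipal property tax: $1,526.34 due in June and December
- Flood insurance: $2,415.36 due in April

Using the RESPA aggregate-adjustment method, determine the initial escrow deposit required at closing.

$2,659.39

Cushion = 1 × $646.19 = $646.19
Trial balance (start $0, +$646.19 each month, − disbursements):
  Nov: +$646.19 − $571.56 → $74.63
  Dec: +$646.19 − $1,526.34 → -$805.52
  Jan: +$646.19 → -$159.33
  Feb: +$646.19 − $571.56 → -$84.70
  Mar: +$646.19 → $561.49
  Apr: +$646.19 − $2,415.36 → -$1,207.68
  May: +$646.19 − $571.56 → -$1,133.05
  Jun: +$646.19 − $1,526.34 → -$2,013.20
  Jul: +$646.19 → -$1,367.01
  Aug: +$646.19 − $571.56 → -$1,292.38
  Sep: +$646.19 → -$646.19
  Oct: +$646.19 → $0.00
Lowest trial balance = -$2,013.20 (Jun)
Initial deposit = cushion − low point = $646.19 − (-$2,013.20) = $2,659.39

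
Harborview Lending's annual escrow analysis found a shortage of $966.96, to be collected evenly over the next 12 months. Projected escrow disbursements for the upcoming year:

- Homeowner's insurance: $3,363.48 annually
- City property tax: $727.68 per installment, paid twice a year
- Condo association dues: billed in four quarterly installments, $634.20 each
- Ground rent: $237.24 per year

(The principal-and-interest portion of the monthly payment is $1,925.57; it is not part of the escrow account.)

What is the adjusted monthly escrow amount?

$713.32

Homeowner's insurance = $3,363.48 annually
City property tax = $727.68 × 2 = $1,455.36 annually
Condo association dues = $634.20 × 4 = $2,536.80 annually
Ground rent = $237.24 annually
Yearly total = $3,363.48 + $1,455.36 + $2,536.80 + $237.24 = $7,592.88
Monthly escrow = $7,592.88 ÷ 12 = $632.74
Shortage spread = $966.96 / 12 = $80.58/mo
New monthly escrow = $632.74 + $80.58 = $713.32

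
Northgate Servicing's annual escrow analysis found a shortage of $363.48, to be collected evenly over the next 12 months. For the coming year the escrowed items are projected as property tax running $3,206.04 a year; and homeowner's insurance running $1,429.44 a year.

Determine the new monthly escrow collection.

Property tax = $3,206.04
Homeowner's insurance = $1,429.44
Annual escrow total = $4,635.48
Per month = $4,635.48 ÷ 12 = $386.29
Shortage spread = $363.48 / 12 = $30.29/mo
New monthly escrow = $386.29 + $30.29 = $416.58

$416.58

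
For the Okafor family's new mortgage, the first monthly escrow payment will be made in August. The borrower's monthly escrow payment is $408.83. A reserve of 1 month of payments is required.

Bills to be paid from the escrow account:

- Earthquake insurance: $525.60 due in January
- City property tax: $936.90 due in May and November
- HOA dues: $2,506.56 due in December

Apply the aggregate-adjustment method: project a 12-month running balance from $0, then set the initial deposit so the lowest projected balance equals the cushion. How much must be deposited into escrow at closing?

Cushion = 1 × $408.83 = $408.83
Trial balance (start $0, +$408.83 each month, − disbursements):
  Aug: +$408.83 → $408.83
  Sep: +$408.83 → $817.66
  Oct: +$408.83 → $1,226.49
  Nov: +$408.83 − $936.90 → $698.42
  Dec: +$408.83 − $2,506.56 → -$1,399.31
  Jan: +$408.83 − $525.60 → -$1,516.08
  Feb: +$408.83 → -$1,107.25
  Mar: +$408.83 → -$698.42
  Apr: +$408.83 → -$289.59
  May: +$408.83 − $936.90 → -$817.66
  Jun: +$408.83 → -$408.83
  Jul: +$408.83 → $0.00
Lowest trial balance = -$1,516.08 (Jan)
Initial deposit = cushion − low point = $408.83 − (-$1,516.08) = $1,924.91

$1,924.91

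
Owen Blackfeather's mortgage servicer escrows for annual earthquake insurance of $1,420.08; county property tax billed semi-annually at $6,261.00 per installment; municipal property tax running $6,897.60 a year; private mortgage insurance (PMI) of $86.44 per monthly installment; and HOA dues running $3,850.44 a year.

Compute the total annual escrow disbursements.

Earthquake insurance: $1,420.08 annually
County property tax: $6,261.00 × 2 = $12,522.00 annually
Municipal property tax: $6,897.60 annually
Private mortgage insurance (PMI): $86.44 × 12 = $1,037.28 annually
HOA dues: $3,850.44 annually
Total per year = $1,420.08 + $12,522.00 + $6,897.60 + $1,037.28 + $3,850.44 = $25,727.40

$25,727.40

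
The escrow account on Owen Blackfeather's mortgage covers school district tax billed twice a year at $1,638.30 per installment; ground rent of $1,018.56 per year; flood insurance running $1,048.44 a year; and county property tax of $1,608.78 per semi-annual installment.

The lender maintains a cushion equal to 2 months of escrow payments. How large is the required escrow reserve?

$1,426.86

School district tax: $1,638.30 × 2 = $3,276.60/yr
Ground rent: $1,018.56/yr
Flood insurance: $1,048.44/yr
County property tax: $1,608.78 × 2 = $3,217.56/yr
Yearly total = $3,276.60 + $1,018.56 + $1,048.44 + $3,217.56 = $8,561.16
Monthly = $8,561.16 / 12 = $713.43
Reserve = 2 × $713.43 = $1,426.86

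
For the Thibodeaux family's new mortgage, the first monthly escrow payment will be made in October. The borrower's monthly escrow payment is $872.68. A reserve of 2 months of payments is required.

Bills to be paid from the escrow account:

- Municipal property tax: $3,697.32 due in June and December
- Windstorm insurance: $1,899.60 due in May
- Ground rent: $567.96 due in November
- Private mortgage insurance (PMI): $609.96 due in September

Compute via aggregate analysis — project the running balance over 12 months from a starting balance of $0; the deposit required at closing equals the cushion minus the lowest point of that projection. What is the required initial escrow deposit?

Cushion = 2 × $872.68 = $1,745.36
Trial balance (start $0, +$872.68 each month, − disbursements):
  Oct: +$872.68 → $872.68
  Nov: +$872.68 − $567.96 → $1,177.40
  Dec: +$872.68 − $3,697.32 → -$1,647.24
  Jan: +$872.68 → -$774.56
  Feb: +$872.68 → $98.12
  Mar: +$872.68 → $970.80
  Apr: +$872.68 → $1,843.48
  May: +$872.68 − $1,899.60 → $816.56
  Jun: +$872.68 − $3,697.32 → -$2,008.08
  Jul: +$872.68 → -$1,135.40
  Aug: +$872.68 → -$262.72
  Sep: +$872.68 − $609.96 → $0.00
Lowest trial balance = -$2,008.08 (Jun)
Initial deposit = cushion − low point = $1,745.36 − (-$2,008.08) = $3,753.44

$3,753.44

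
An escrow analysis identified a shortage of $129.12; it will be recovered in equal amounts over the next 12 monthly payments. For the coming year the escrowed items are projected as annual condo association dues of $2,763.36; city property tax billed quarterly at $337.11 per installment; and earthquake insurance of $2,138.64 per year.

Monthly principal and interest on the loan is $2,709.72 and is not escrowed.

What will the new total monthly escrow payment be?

$531.63

Condo association dues — $2,763.36 per year
City property tax — $337.11 × 4 = $1,348.44 per year
Earthquake insurance — $2,138.64 per year
Combined annual = $2,763.36 + $1,348.44 + $2,138.64 = $6,250.44
Monthly = $6,250.44 ÷ 12 = $520.87
Shortage spread = $129.12 / 12 = $10.76/mo
Adjusted monthly = $520.87 + $10.76 = $531.63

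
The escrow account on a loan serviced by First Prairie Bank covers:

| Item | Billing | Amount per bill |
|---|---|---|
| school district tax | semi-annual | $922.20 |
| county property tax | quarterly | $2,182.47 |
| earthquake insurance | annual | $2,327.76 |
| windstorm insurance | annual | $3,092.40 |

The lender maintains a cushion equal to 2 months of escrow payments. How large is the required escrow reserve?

$2,665.74

School district tax — $922.20 × 2 = $1,844.40 annually
County property tax — $2,182.47 × 4 = $8,729.88 annually
Earthquake insurance — $2,327.76 annually
Windstorm insurance — $3,092.40 annually
Total per year = $1,844.40 + $8,729.88 + $2,327.76 + $3,092.40 = $15,994.44
Base monthly escrow = $15,994.44 ÷ 12 = $1,332.87
Required cushion = 2 × $1,332.87 = $2,665.74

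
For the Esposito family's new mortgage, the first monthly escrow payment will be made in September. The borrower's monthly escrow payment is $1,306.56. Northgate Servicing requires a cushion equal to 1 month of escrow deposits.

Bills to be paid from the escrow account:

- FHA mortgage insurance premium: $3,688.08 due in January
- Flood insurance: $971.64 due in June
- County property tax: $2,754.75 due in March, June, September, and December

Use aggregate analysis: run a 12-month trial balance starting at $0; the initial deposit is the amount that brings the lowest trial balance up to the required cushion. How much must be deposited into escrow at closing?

Cushion = 1 × $1,306.56 = $1,306.56
Trial balance (start $0, +$1,306.56 each month, − disbursements):
  Sep: +$1,306.56 − $2,754.75 → -$1,448.19
  Oct: +$1,306.56 → -$141.63
  Nov: +$1,306.56 → $1,164.93
  Dec: +$1,306.56 − $2,754.75 → -$283.26
  Jan: +$1,306.56 − $3,688.08 → -$2,664.78
  Feb: +$1,306.56 → -$1,358.22
  Mar: +$1,306.56 − $2,754.75 → -$2,806.41
  Apr: +$1,306.56 → -$1,499.85
  May: +$1,306.56 → -$193.29
  Jun: +$1,306.56 − $3,726.39 → -$2,613.12
  Jul: +$1,306.56 → -$1,306.56
  Aug: +$1,306.56 → $0.00
Lowest trial balance = -$2,806.41 (Mar)
Initial deposit = cushion − low point = $1,306.56 − (-$2,806.41) = $4,112.97

$4,112.97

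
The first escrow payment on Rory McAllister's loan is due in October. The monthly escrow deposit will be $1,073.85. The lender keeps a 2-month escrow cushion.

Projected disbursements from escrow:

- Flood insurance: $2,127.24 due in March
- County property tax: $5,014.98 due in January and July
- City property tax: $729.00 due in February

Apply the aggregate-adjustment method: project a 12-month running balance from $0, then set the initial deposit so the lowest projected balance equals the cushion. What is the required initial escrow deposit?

Cushion = 2 × $1,073.85 = $2,147.70
Trial balance (start $0, +$1,073.85 each month, − disbursements):
  Oct: +$1,073.85 → $1,073.85
  Nov: +$1,073.85 → $2,147.70
  Dec: +$1,073.85 → $3,221.55
  Jan: +$1,073.85 − $5,014.98 → -$719.58
  Feb: +$1,073.85 − $729.00 → -$374.73
  Mar: +$1,073.85 − $2,127.24 → -$1,428.12
  Apr: +$1,073.85 → -$354.27
  May: +$1,073.85 → $719.58
  Jun: +$1,073.85 → $1,793.43
  Jul: +$1,073.85 − $5,014.98 → -$2,147.70
  Aug: +$1,073.85 → -$1,073.85
  Sep: +$1,073.85 → $0.00
Lowest trial balance = -$2,147.70 (Jul)
Initial deposit = cushion − low point = $2,147.70 − (-$2,147.70) = $4,295.40

$4,295.40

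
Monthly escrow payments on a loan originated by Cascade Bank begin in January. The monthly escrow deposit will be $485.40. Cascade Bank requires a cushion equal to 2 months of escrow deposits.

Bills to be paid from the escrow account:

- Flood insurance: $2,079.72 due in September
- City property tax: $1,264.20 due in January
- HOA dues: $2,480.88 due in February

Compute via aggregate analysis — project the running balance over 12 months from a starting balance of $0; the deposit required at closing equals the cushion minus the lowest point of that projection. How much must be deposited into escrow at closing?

$3,745.08

Cushion = 2 × $485.40 = $970.80
Trial balance (start $0, +$485.40 each month, − disbursements):
  Jan: +$485.40 − $1,264.20 → -$778.80
  Feb: +$485.40 − $2,480.88 → -$2,774.28
  Mar: +$485.40 → -$2,288.88
  Apr: +$485.40 → -$1,803.48
  May: +$485.40 → -$1,318.08
  Jun: +$485.40 → -$832.68
  Jul: +$485.40 → -$347.28
  Aug: +$485.40 → $138.12
  Sep: +$485.40 − $2,079.72 → -$1,456.20
  Oct: +$485.40 → -$970.80
  Nov: +$485.40 → -$485.40
  Dec: +$485.40 → $0.00
Lowest trial balance = -$2,774.28 (Feb)
Initial deposit = cushion − low point = $970.80 − (-$2,774.28) = $3,745.08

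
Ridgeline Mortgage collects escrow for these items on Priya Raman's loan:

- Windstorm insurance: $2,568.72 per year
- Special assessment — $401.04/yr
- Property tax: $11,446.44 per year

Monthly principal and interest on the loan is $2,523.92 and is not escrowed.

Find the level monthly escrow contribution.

$1,201.35

Windstorm insurance = $2,568.72
Special assessment = $401.04
Property tax = $11,446.44
Annual escrow total = $2,568.72 + $401.04 + $11,446.44 = $14,416.20
Per month = $14,416.20 ÷ 12 = $1,201.35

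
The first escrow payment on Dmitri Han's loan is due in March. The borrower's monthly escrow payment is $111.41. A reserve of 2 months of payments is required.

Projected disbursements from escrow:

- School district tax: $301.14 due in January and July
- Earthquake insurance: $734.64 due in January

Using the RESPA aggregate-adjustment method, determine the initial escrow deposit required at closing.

Cushion = 2 × $111.41 = $222.82
Trial balance (start $0, +$111.41 each month, − disbursements):
  Mar: +$111.41 → $111.41
  Apr: +$111.41 → $222.82
  May: +$111.41 → $334.23
  Jun: +$111.41 → $445.64
  Jul: +$111.41 − $301.14 → $255.91
  Aug: +$111.41 → $367.32
  Sep: +$111.41 → $478.73
  Oct: +$111.41 → $590.14
  Nov: +$111.41 → $701.55
  Dec: +$111.41 → $812.96
  Jan: +$111.41 − $1,035.78 → -$111.41
  Feb: +$111.41 → $0.00
Lowest trial balance = -$111.41 (Jan)
Initial deposit = cushion − low point = $222.82 − (-$111.41) = $334.23

$334.23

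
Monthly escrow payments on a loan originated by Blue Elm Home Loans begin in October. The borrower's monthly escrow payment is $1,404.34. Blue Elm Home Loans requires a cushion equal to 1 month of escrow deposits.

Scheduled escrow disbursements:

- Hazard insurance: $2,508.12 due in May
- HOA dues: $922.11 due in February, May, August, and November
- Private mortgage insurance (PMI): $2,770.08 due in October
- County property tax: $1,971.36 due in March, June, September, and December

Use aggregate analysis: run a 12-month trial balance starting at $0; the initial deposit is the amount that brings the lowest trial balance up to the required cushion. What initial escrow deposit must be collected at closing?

$2,854.87

Cushion = 1 × $1,404.34 = $1,404.34
Trial balance (start $0, +$1,404.34 each month, − disbursements):
  Oct: +$1,404.34 − $2,770.08 → -$1,365.74
  Nov: +$1,404.34 − $922.11 → -$883.51
  Dec: +$1,404.34 − $1,971.36 → -$1,450.53
  Jan: +$1,404.34 → -$46.19
  Feb: +$1,404.34 − $922.11 → $436.04
  Mar: +$1,404.34 − $1,971.36 → -$130.98
  Apr: +$1,404.34 → $1,273.36
  May: +$1,404.34 − $3,430.23 → -$752.53
  Jun: +$1,404.34 − $1,971.36 → -$1,319.55
  Jul: +$1,404.34 → $84.79
  Aug: +$1,404.34 − $922.11 → $567.02
  Sep: +$1,404.34 − $1,971.36 → $0.00
Lowest trial balance = -$1,450.53 (Dec)
Initial deposit = cushion − low point = $1,404.34 − (-$1,450.53) = $2,854.87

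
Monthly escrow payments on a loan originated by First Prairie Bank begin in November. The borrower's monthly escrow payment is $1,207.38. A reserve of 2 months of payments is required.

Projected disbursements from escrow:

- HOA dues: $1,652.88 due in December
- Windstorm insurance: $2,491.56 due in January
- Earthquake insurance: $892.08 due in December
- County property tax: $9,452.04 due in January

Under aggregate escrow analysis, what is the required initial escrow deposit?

$13,281.18

Cushion = 2 × $1,207.38 = $2,414.76
Trial balance (start $0, +$1,207.38 each month, − disbursements):
  Nov: +$1,207.38 → $1,207.38
  Dec: +$1,207.38 − $2,544.96 → -$130.20
  Jan: +$1,207.38 − $11,943.60 → -$10,866.42
  Feb: +$1,207.38 → -$9,659.04
  Mar: +$1,207.38 → -$8,451.66
  Apr: +$1,207.38 → -$7,244.28
  May: +$1,207.38 → -$6,036.90
  Jun: +$1,207.38 → -$4,829.52
  Jul: +$1,207.38 → -$3,622.14
  Aug: +$1,207.38 → -$2,414.76
  Sep: +$1,207.38 → -$1,207.38
  Oct: +$1,207.38 → $0.00
Lowest trial balance = -$10,866.42 (Jan)
Initial deposit = cushion − low point = $2,414.76 − (-$10,866.42) = $13,281.18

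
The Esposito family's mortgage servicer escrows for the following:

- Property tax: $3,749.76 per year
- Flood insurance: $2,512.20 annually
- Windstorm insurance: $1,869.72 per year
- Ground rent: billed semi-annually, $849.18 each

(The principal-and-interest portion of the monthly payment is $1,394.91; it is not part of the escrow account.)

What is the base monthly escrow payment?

$819.17

Property tax — $3,749.76 annually
Flood insurance — $2,512.20 annually
Windstorm insurance — $1,869.72 annually
Ground rent — $849.18 × 2 = $1,698.36 annually
Combined annual = $3,749.76 + $2,512.20 + $1,869.72 + $1,698.36 = $9,830.04
Per month = $9,830.04 ÷ 12 = $819.17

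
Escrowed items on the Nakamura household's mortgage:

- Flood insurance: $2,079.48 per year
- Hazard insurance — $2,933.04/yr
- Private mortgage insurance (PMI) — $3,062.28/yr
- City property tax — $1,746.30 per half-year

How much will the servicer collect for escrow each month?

$963.95

Flood insurance: $2,079.48
Hazard insurance: $2,933.04
Private mortgage insurance (PMI): $3,062.28
City property tax: $1,746.30 × 2 = $3,492.60
Annual escrow total = $11,567.40
Monthly = $11,567.40 / 12 = $963.95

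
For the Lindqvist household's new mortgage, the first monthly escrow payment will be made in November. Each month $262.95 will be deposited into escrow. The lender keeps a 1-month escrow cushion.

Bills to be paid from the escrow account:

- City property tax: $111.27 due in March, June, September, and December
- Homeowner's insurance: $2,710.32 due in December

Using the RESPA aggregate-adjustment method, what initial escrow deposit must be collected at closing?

$2,558.64

Cushion = 1 × $262.95 = $262.95
Trial balance (start $0, +$262.95 each month, − disbursements):
  Nov: +$262.95 → $262.95
  Dec: +$262.95 − $2,821.59 → -$2,295.69
  Jan: +$262.95 → -$2,032.74
  Feb: +$262.95 → -$1,769.79
  Mar: +$262.95 − $111.27 → -$1,618.11
  Apr: +$262.95 → -$1,355.16
  May: +$262.95 → -$1,092.21
  Jun: +$262.95 − $111.27 → -$940.53
  Jul: +$262.95 → -$677.58
  Aug: +$262.95 → -$414.63
  Sep: +$262.95 − $111.27 → -$262.95
  Oct: +$262.95 → $0.00
Lowest trial balance = -$2,295.69 (Dec)
Initial deposit = cushion − low point = $262.95 − (-$2,295.69) = $2,558.64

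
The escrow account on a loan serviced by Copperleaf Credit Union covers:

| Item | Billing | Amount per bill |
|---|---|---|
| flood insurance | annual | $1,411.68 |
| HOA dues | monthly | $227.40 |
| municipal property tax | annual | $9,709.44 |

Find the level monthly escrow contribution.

Flood insurance — $1,411.68 annually
HOA dues — $227.40 × 12 = $2,728.80 annually
Municipal property tax — $9,709.44 annually
Yearly total = $1,411.68 + $2,728.80 + $9,709.44 = $13,849.92
Monthly = $13,849.92 / 12 = $1,154.16

$1,154.16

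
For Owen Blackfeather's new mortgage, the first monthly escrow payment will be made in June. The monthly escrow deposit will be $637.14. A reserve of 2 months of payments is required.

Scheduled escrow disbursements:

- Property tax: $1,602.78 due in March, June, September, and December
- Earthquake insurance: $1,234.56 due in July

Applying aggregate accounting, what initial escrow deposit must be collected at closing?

$3,165.84

Cushion = 2 × $637.14 = $1,274.28
Trial balance (start $0, +$637.14 each month, − disbursements):
  Jun: +$637.14 − $1,602.78 → -$965.64
  Jul: +$637.14 − $1,234.56 → -$1,563.06
  Aug: +$637.14 → -$925.92
  Sep: +$637.14 − $1,602.78 → -$1,891.56
  Oct: +$637.14 → -$1,254.42
  Nov: +$637.14 → -$617.28
  Dec: +$637.14 − $1,602.78 → -$1,582.92
  Jan: +$637.14 → -$945.78
  Feb: +$637.14 → -$308.64
  Mar: +$637.14 − $1,602.78 → -$1,274.28
  Apr: +$637.14 → -$637.14
  May: +$637.14 → $0.00
Lowest trial balance = -$1,891.56 (Sep)
Initial deposit = cushion − low point = $1,274.28 − (-$1,891.56) = $3,165.84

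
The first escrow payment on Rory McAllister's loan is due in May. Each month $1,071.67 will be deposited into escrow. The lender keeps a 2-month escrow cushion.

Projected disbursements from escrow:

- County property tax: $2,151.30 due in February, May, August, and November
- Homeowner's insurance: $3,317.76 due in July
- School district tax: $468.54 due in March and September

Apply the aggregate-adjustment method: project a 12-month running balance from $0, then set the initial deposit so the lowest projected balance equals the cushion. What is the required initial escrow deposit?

$5,477.02

Cushion = 2 × $1,071.67 = $2,143.34
Trial balance (start $0, +$1,071.67 each month, − disbursements):
  May: +$1,071.67 − $2,151.30 → -$1,079.63
  Jun: +$1,071.67 → -$7.96
  Jul: +$1,071.67 − $3,317.76 → -$2,254.05
  Aug: +$1,071.67 − $2,151.30 → -$3,333.68
  Sep: +$1,071.67 − $468.54 → -$2,730.55
  Oct: +$1,071.67 → -$1,658.88
  Nov: +$1,071.67 − $2,151.30 → -$2,738.51
  Dec: +$1,071.67 → -$1,666.84
  Jan: +$1,071.67 → -$595.17
  Feb: +$1,071.67 − $2,151.30 → -$1,674.80
  Mar: +$1,071.67 − $468.54 → -$1,071.67
  Apr: +$1,071.67 → $0.00
Lowest trial balance = -$3,333.68 (Aug)
Initial deposit = cushion − low point = $2,143.34 − (-$3,333.68) = $5,477.02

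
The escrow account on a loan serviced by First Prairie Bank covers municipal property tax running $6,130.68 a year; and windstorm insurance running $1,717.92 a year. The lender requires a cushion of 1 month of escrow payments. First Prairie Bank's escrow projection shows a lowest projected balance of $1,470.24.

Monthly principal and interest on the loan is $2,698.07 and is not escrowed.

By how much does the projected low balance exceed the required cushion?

Municipal property tax: $6,130.68 annually
Windstorm insurance: $1,717.92 annually
Total per year = $6,130.68 + $1,717.92 = $7,848.60
Per month = $7,848.60 ÷ 12 = $654.05
Required cushion = 1 × $654.05 = $654.05
Surplus = $1,470.24 − $654.05 = $816.19

$816.19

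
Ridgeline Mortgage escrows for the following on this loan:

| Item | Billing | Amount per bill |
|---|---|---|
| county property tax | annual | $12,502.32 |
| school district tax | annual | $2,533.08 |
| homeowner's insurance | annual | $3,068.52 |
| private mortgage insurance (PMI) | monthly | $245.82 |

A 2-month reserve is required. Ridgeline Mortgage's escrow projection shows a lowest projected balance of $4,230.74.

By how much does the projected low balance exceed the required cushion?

$721.78

County property tax = $12,502.32 per year
School district tax = $2,533.08 per year
Homeowner's insurance = $3,068.52 per year
Private mortgage insurance (PMI) = $245.82 × 12 = $2,949.84 per year
Combined annual = $21,053.76
Monthly escrow = $21,053.76 ÷ 12 = $1,754.48
Required reserve = 2 × $1,754.48 = $3,508.96
Surplus = $4,230.74 − $3,508.96 = $721.78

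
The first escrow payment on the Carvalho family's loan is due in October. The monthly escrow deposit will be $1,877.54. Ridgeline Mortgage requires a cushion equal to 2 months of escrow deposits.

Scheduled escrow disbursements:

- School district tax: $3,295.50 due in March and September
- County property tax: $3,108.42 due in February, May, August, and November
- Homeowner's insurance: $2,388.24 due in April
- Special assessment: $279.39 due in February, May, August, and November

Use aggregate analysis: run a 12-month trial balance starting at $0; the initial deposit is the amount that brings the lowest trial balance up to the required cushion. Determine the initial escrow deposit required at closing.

$4,581.93

Cushion = 2 × $1,877.54 = $3,755.08
Trial balance (start $0, +$1,877.54 each month, − disbursements):
  Oct: +$1,877.54 → $1,877.54
  Nov: +$1,877.54 − $3,387.81 → $367.27
  Dec: +$1,877.54 → $2,244.81
  Jan: +$1,877.54 → $4,122.35
  Feb: +$1,877.54 − $3,387.81 → $2,612.08
  Mar: +$1,877.54 − $3,295.50 → $1,194.12
  Apr: +$1,877.54 − $2,388.24 → $683.42
  May: +$1,877.54 − $3,387.81 → -$826.85
  Jun: +$1,877.54 → $1,050.69
  Jul: +$1,877.54 → $2,928.23
  Aug: +$1,877.54 − $3,387.81 → $1,417.96
  Sep: +$1,877.54 − $3,295.50 → $0.00
Lowest trial balance = -$826.85 (May)
Initial deposit = cushion − low point = $3,755.08 − (-$826.85) = $4,581.93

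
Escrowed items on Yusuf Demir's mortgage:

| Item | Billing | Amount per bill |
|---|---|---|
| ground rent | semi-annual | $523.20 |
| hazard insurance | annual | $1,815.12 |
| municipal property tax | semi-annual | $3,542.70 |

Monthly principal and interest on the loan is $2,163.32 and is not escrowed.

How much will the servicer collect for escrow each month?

$828.91

Ground rent: $523.20 × 2 = $1,046.40 per year
Hazard insurance: $1,815.12 per year
Municipal property tax: $3,542.70 × 2 = $7,085.40 per year
Yearly total = $1,046.40 + $1,815.12 + $7,085.40 = $9,946.92
Base monthly escrow = $9,946.92 / 12 = $828.91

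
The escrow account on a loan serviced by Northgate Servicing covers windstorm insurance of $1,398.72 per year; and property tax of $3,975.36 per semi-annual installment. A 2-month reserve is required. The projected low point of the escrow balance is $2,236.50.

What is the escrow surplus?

Windstorm insurance: $1,398.72/yr
Property tax: $3,975.36 × 2 = $7,950.72/yr
Combined annual = $1,398.72 + $7,950.72 = $9,349.44
Per month = $9,349.44 ÷ 12 = $779.12
Cushion = 2 × $779.12 = $1,558.24
Surplus = $2,236.50 − $1,558.24 = $678.26

$678.26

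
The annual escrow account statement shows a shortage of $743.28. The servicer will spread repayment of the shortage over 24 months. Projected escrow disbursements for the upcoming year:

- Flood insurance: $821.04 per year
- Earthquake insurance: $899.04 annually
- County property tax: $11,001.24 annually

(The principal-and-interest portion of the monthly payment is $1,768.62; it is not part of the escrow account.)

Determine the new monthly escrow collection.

Flood insurance: $821.04/yr
Earthquake insurance: $899.04/yr
County property tax: $11,001.24/yr
Total per year = $821.04 + $899.04 + $11,001.24 = $12,721.32
Base monthly escrow = $12,721.32 / 12 = $1,060.11
Monthly shortage recovery: $743.28 ÷ 24 = $30.97
New monthly escrow = $1,060.11 + $30.97 = $1,091.08

$1,091.08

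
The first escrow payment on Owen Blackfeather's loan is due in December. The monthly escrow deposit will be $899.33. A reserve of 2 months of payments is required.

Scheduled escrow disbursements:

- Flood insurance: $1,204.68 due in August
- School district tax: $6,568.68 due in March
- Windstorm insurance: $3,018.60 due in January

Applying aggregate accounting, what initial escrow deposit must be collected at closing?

Cushion = 2 × $899.33 = $1,798.66
Trial balance (start $0, +$899.33 each month, − disbursements):
  Dec: +$899.33 → $899.33
  Jan: +$899.33 − $3,018.60 → -$1,219.94
  Feb: +$899.33 → -$320.61
  Mar: +$899.33 − $6,568.68 → -$5,989.96
  Apr: +$899.33 → -$5,090.63
  May: +$899.33 → -$4,191.30
  Jun: +$899.33 → -$3,291.97
  Jul: +$899.33 → -$2,392.64
  Aug: +$899.33 − $1,204.68 → -$2,697.99
  Sep: +$899.33 → -$1,798.66
  Oct: +$899.33 → -$899.33
  Nov: +$899.33 → $0.00
Lowest trial balance = -$5,989.96 (Mar)
Initial deposit = cushion − low point = $1,798.66 − (-$5,989.96) = $7,788.62

$7,788.62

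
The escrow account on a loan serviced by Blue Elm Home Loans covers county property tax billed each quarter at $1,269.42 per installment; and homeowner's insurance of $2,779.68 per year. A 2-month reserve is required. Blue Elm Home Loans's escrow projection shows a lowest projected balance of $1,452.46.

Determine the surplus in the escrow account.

County property tax — $1,269.42 × 4 = $5,077.68 annually
Homeowner's insurance — $2,779.68 annually
Total annual escrow = $7,857.36
Monthly escrow = $7,857.36 / 12 = $654.78
Required reserve = 2 × $654.78 = $1,309.56
Surplus = $1,452.46 − $1,309.56 = $142.90

$142.90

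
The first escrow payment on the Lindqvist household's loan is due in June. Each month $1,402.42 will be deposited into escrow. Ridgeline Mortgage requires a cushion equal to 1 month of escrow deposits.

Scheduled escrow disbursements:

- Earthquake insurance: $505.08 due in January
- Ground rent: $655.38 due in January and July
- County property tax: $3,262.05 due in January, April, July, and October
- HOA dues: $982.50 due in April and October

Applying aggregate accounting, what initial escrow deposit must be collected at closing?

Cushion = 1 × $1,402.42 = $1,402.42
Trial balance (start $0, +$1,402.42 each month, − disbursements):
  Jun: +$1,402.42 → $1,402.42
  Jul: +$1,402.42 − $3,917.43 → -$1,112.59
  Aug: +$1,402.42 → $289.83
  Sep: +$1,402.42 → $1,692.25
  Oct: +$1,402.42 − $4,244.55 → -$1,149.88
  Nov: +$1,402.42 → $252.54
  Dec: +$1,402.42 → $1,654.96
  Jan: +$1,402.42 − $4,422.51 → -$1,365.13
  Feb: +$1,402.42 → $37.29
  Mar: +$1,402.42 → $1,439.71
  Apr: +$1,402.42 − $4,244.55 → -$1,402.42
  May: +$1,402.42 → $0.00
Lowest trial balance = -$1,402.42 (Apr)
Initial deposit = cushion − low point = $1,402.42 − (-$1,402.42) = $2,804.84

$2,804.84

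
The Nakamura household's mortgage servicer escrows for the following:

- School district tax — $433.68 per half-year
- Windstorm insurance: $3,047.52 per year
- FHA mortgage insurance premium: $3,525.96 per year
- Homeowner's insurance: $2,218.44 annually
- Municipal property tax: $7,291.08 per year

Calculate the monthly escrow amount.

$1,412.53

School district tax: $433.68 × 2 = $867.36
Windstorm insurance: $3,047.52
FHA mortgage insurance premium: $3,525.96
Homeowner's insurance: $2,218.44
Municipal property tax: $7,291.08
Annual escrow total = $867.36 + $3,047.52 + $3,525.96 + $2,218.44 + $7,291.08 = $16,950.36
Monthly = $16,950.36 ÷ 12 = $1,412.53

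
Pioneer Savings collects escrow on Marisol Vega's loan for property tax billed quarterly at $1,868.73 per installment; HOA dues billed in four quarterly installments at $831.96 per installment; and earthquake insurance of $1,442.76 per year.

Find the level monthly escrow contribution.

$1,020.46

Property tax: $1,868.73 × 4 = $7,474.92 per year
HOA dues: $831.96 × 4 = $3,327.84 per year
Earthquake insurance: $1,442.76 per year
Combined annual = $7,474.92 + $3,327.84 + $1,442.76 = $12,245.52
Monthly escrow = $12,245.52 ÷ 12 = $1,020.46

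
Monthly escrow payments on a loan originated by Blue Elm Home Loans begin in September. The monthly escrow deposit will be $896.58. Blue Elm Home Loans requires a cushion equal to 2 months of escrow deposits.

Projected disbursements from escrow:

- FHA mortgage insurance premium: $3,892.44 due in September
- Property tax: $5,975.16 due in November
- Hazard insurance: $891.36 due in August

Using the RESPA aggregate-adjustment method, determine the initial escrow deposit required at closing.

$8,971.02

Cushion = 2 × $896.58 = $1,793.16
Trial balance (start $0, +$896.58 each month, − disbursements):
  Sep: +$896.58 − $3,892.44 → -$2,995.86
  Oct: +$896.58 → -$2,099.28
  Nov: +$896.58 − $5,975.16 → -$7,177.86
  Dec: +$896.58 → -$6,281.28
  Jan: +$896.58 → -$5,384.70
  Feb: +$896.58 → -$4,488.12
  Mar: +$896.58 → -$3,591.54
  Apr: +$896.58 → -$2,694.96
  May: +$896.58 → -$1,798.38
  Jun: +$896.58 → -$901.80
  Jul: +$896.58 → -$5.22
  Aug: +$896.58 − $891.36 → $0.00
Lowest trial balance = -$7,177.86 (Nov)
Initial deposit = cushion − low point = $1,793.16 − (-$7,177.86) = $8,971.02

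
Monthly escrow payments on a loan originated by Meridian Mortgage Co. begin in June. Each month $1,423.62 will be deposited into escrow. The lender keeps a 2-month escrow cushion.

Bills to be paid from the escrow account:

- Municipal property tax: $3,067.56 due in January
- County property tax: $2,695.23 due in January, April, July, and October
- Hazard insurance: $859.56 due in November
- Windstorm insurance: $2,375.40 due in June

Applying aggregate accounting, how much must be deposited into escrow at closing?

$5,846.49

Cushion = 2 × $1,423.62 = $2,847.24
Trial balance (start $0, +$1,423.62 each month, − disbursements):
  Jun: +$1,423.62 − $2,375.40 → -$951.78
  Jul: +$1,423.62 − $2,695.23 → -$2,223.39
  Aug: +$1,423.62 → -$799.77
  Sep: +$1,423.62 → $623.85
  Oct: +$1,423.62 − $2,695.23 → -$647.76
  Nov: +$1,423.62 − $859.56 → -$83.70
  Dec: +$1,423.62 → $1,339.92
  Jan: +$1,423.62 − $5,762.79 → -$2,999.25
  Feb: +$1,423.62 → -$1,575.63
  Mar: +$1,423.62 → -$152.01
  Apr: +$1,423.62 − $2,695.23 → -$1,423.62
  May: +$1,423.62 → $0.00
Lowest trial balance = -$2,999.25 (Jan)
Initial deposit = cushion − low point = $2,847.24 − (-$2,999.25) = $5,846.49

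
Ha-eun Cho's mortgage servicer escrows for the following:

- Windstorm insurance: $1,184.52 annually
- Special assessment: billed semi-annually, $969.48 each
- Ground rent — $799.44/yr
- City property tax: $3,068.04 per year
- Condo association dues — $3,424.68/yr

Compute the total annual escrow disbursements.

Windstorm insurance — $1,184.52 annually
Special assessment — $969.48 × 2 = $1,938.96 annually
Ground rent — $799.44 annually
City property tax — $3,068.04 annually
Condo association dues — $3,424.68 annually
Total annual escrow = $1,184.52 + $1,938.96 + $799.44 + $3,068.04 + $3,424.68 = $10,415.64

$10,415.64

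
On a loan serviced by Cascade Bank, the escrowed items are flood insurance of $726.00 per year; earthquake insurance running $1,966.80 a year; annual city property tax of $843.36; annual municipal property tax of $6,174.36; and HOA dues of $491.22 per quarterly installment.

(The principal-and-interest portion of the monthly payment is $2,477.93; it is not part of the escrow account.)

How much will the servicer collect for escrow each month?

$972.95

Flood insurance: $726.00 per year
Earthquake insurance: $1,966.80 per year
City property tax: $843.36 per year
Municipal property tax: $6,174.36 per year
HOA dues: $491.22 × 4 = $1,964.88 per year
Total annual escrow = $726.00 + $1,966.80 + $843.36 + $6,174.36 + $1,964.88 = $11,675.40
Monthly = $11,675.40 ÷ 12 = $972.95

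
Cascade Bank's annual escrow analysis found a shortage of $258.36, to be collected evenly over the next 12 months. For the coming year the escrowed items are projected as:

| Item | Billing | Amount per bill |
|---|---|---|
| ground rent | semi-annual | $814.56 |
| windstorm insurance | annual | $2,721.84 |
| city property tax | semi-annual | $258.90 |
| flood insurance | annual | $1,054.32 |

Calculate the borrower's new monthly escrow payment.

Ground rent — $814.56 × 2 = $1,629.12/yr
Windstorm insurance — $2,721.84/yr
City property tax — $258.90 × 2 = $517.80/yr
Flood insurance — $1,054.32/yr
Total per year = $5,923.08
Monthly = $5,923.08 / 12 = $493.59
Monthly shortage recovery: $258.36 ÷ 12 = $21.53
New monthly escrow = $493.59 + $21.53 = $515.12

$515.12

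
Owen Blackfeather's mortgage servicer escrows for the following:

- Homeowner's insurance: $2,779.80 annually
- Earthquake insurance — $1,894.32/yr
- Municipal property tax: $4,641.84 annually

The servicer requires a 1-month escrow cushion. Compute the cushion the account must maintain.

Homeowner's insurance = $2,779.80/yr
Earthquake insurance = $1,894.32/yr
Municipal property tax = $4,641.84/yr
Yearly total = $9,315.96
Monthly = $9,315.96 ÷ 12 = $776.33
Required cushion = 1 × $776.33 = $776.33

$776.33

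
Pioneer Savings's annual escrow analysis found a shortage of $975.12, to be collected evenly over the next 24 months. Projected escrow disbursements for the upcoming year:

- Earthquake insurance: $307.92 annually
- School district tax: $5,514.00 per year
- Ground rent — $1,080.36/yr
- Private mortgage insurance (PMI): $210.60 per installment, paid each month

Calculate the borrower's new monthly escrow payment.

Earthquake insurance = $307.92 per year
School district tax = $5,514.00 per year
Ground rent = $1,080.36 per year
Private mortgage insurance (PMI) = $210.60 × 12 = $2,527.20 per year
Yearly total = $9,429.48
Per month = $9,429.48 / 12 = $785.79
Shortage per month = $975.12 / 24 = $40.63
Adjusted monthly = $785.79 + $40.63 = $826.42

$826.42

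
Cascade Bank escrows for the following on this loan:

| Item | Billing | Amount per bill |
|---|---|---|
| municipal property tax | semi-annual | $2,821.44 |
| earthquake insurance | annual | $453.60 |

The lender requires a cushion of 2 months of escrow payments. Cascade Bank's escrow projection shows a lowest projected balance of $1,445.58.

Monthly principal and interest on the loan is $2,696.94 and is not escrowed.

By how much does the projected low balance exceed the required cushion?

Municipal property tax: $2,821.44 × 2 = $5,642.88 annually
Earthquake insurance: $453.60 annually
Combined annual = $5,642.88 + $453.60 = $6,096.48
Monthly = $6,096.48 ÷ 12 = $508.04
Cushion = 2 × $508.04 = $1,016.08
Excess over cushion: $1,445.58 − $1,016.08 = $429.50

$429.50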